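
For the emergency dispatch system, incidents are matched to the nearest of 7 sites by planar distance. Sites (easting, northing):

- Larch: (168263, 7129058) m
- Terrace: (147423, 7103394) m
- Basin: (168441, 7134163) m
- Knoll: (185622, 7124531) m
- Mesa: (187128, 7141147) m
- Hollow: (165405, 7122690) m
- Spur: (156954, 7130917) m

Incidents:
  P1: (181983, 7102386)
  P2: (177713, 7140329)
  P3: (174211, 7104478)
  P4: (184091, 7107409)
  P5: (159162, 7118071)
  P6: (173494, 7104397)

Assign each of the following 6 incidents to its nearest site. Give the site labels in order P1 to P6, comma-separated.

Knoll, Mesa, Hollow, Knoll, Hollow, Hollow

P1 → Knoll (d²=503643346.00)
P2 → Mesa (d²=89311349.00)
P3 → Hollow (d²=409222580.00)
P4 → Knoll (d²=295506845.00)
P5 → Hollow (d²=60310210.00)
P6 → Hollow (d²=400065770.00)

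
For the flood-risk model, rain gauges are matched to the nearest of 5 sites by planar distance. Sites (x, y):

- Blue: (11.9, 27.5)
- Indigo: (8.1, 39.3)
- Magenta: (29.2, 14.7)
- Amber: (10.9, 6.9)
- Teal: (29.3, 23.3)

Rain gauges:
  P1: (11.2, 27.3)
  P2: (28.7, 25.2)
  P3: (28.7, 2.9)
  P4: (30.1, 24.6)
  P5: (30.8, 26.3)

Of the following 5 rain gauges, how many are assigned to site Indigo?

P1 → Blue
P2 → Teal
P3 → Magenta
P4 → Teal
P5 → Teal
0 of the 5 go to Indigo.

0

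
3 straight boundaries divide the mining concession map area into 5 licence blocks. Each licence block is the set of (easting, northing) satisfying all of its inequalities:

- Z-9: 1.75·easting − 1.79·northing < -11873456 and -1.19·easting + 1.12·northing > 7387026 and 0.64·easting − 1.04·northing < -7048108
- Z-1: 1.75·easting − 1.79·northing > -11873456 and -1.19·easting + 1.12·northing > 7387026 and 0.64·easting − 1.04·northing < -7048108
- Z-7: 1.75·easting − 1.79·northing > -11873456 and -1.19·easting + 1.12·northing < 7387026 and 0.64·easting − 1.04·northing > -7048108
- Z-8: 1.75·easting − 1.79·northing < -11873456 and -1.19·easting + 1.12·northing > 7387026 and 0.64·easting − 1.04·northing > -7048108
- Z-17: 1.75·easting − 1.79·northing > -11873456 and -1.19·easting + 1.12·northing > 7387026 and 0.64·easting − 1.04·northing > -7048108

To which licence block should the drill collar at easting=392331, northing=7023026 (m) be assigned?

Z-9

1.75·392331 − 1.79·7023026 = -11884637.290, which is < -11873456
-1.19·392331 + 1.12·7023026 = 7398915.230, which is > 7387026
0.64·392331 − 1.04·7023026 = -7052855.200, which is < -7048108
This sign pattern matches Z-9.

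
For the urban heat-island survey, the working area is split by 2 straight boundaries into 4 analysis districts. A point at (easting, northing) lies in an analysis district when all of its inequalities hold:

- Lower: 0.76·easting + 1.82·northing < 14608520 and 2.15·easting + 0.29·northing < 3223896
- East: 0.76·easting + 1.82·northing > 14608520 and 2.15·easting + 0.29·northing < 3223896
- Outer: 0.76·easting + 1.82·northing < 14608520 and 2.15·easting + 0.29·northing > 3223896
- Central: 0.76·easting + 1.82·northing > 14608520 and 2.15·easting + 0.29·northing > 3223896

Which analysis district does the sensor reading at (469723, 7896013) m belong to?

Central

0.76·469723 + 1.82·7896013 = 14727733.140, which is > 14608520
2.15·469723 + 0.29·7896013 = 3299748.220, which is > 3223896
This sign pattern matches Central.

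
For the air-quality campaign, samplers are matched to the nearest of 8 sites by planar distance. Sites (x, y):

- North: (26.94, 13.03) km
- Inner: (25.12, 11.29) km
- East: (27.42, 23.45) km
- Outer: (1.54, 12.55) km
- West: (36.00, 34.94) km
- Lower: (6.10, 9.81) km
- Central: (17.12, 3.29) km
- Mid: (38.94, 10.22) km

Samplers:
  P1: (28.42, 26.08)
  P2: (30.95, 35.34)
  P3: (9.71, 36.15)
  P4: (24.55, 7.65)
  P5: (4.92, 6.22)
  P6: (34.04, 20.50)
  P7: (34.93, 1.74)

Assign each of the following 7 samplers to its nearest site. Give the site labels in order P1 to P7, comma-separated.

East, West, East, Inner, Lower, East, Mid

P1 → East (d²=7.92)
P2 → West (d²=25.66)
P3 → East (d²=474.93)
P4 → Inner (d²=13.57)
P5 → Lower (d²=14.28)
P6 → East (d²=52.53)
P7 → Mid (d²=87.99)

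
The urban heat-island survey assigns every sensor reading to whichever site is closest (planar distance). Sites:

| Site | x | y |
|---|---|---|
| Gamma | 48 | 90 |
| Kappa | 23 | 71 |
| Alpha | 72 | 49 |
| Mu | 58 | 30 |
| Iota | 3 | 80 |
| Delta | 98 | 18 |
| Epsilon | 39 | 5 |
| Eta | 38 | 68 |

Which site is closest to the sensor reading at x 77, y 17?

Squared distances to each site:
Gamma: 6170.000; Kappa: 5832.000; Alpha: 1049.000; Mu: 530.000; Iota: 9445.000; Delta: 442.000; Epsilon: 1588.000; Eta: 4122.000.
Minimum at Delta.

Delta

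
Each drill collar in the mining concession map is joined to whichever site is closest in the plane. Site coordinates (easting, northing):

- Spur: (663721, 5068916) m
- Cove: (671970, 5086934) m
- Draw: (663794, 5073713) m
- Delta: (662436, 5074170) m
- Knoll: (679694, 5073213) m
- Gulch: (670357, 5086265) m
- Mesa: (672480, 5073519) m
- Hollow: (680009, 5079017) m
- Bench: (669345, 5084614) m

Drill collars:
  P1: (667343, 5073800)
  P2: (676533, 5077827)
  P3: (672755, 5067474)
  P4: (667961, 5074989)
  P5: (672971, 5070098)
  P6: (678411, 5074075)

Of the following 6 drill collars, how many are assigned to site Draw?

P1 → Draw
P2 → Hollow
P3 → Mesa
P4 → Draw
P5 → Mesa
P6 → Knoll
2 of the 6 go to Draw.

2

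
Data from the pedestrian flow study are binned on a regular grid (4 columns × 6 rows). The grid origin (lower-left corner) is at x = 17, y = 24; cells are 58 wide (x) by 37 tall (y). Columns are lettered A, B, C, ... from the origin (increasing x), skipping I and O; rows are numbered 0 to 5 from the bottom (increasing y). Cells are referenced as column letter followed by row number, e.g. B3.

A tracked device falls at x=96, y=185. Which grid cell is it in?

Column index: ⌊(96 − 17) / 58⌋ = ⌊1.362⌋ = 1 → column B
Row offset from origin: ⌊(185 − 24) / 37⌋ = ⌊4.351⌋ = 4 → row 4

B4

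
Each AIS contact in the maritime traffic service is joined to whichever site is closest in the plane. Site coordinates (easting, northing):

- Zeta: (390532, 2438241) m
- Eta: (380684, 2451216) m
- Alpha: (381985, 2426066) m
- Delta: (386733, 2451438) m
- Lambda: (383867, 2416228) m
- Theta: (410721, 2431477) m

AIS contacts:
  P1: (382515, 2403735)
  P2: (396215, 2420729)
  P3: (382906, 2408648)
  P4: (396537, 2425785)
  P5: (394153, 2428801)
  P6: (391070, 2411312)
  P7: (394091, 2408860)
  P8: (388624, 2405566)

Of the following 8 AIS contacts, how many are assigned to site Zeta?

P1 → Lambda
P2 → Lambda
P3 → Lambda
P4 → Zeta
P5 → Zeta
P6 → Lambda
P7 → Lambda
P8 → Lambda
2 of the 8 go to Zeta.

2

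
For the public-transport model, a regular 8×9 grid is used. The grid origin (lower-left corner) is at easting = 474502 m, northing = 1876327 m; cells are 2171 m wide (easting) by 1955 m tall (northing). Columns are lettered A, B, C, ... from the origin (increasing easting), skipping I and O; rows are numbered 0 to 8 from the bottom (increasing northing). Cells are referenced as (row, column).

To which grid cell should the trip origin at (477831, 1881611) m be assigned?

(2, B)

Column index: ⌊(477831 − 474502) / 2171⌋ = ⌊1.533⌋ = 1 → column B
Row offset from origin: ⌊(1881611 − 1876327) / 1955⌋ = ⌊2.703⌋ = 2 → row 2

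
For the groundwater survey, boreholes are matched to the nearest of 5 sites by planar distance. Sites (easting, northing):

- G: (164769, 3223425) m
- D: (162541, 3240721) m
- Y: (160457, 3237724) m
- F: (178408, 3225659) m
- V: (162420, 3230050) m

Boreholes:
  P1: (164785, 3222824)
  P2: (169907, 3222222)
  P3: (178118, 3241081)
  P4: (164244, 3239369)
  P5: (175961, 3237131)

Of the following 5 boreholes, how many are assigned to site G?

2

P1 → G
P2 → G
P3 → F
P4 → D
P5 → F
2 of the 5 go to G.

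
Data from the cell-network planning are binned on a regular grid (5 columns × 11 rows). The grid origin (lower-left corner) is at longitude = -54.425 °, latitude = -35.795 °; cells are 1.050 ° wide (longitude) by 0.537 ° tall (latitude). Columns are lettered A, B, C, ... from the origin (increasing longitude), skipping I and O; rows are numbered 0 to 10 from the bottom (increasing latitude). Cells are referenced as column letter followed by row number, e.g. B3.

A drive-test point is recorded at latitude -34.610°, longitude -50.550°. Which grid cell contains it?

D2

Column index: ⌊(-50.550 − -54.425) / 1.050⌋ = ⌊3.690⌋ = 3 → column D
Row offset from origin: ⌊(-34.610 − -35.795) / 0.537⌋ = ⌊2.207⌋ = 2 → row 2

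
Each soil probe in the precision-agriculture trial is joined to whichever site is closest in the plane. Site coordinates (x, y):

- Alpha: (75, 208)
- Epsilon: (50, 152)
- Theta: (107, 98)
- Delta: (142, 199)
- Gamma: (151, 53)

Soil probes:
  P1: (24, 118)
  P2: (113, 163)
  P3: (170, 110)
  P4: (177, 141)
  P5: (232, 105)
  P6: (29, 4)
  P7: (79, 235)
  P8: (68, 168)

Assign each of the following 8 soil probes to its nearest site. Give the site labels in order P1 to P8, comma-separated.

P1 → Epsilon (d²=1832.00)
P2 → Delta (d²=2137.00)
P3 → Gamma (d²=3610.00)
P4 → Delta (d²=4589.00)
P5 → Gamma (d²=9265.00)
P6 → Theta (d²=14920.00)
P7 → Alpha (d²=745.00)
P8 → Epsilon (d²=580.00)

Epsilon, Delta, Gamma, Delta, Gamma, Theta, Alpha, Epsilon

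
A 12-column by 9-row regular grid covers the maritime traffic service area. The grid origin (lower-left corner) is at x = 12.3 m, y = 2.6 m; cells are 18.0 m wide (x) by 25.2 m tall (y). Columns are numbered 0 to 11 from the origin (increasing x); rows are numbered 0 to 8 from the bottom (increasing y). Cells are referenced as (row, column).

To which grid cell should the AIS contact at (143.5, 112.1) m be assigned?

(4, 7)

Column index: ⌊(143.5 − 12.3) / 18.0⌋ = ⌊7.289⌋ = 7
Row offset from origin: ⌊(112.1 − 2.6) / 25.2⌋ = ⌊4.345⌋ = 4 → row 4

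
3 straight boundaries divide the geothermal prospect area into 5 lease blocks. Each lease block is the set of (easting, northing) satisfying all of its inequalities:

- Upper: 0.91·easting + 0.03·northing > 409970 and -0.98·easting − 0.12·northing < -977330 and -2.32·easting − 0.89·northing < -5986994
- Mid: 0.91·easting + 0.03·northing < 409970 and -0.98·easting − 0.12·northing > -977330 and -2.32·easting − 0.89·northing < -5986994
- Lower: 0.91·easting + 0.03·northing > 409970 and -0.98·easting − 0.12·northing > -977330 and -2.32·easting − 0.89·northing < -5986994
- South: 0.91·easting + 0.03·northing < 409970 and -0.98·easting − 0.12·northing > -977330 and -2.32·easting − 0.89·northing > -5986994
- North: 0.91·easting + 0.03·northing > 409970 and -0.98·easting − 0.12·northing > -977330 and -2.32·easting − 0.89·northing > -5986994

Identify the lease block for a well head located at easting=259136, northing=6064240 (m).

Upper

0.91·259136 + 0.03·6064240 = 417740.960, which is > 409970
-0.98·259136 − 0.12·6064240 = -981662.080, which is < -977330
-2.32·259136 − 0.89·6064240 = -5998369.120, which is < -5986994
This sign pattern matches Upper.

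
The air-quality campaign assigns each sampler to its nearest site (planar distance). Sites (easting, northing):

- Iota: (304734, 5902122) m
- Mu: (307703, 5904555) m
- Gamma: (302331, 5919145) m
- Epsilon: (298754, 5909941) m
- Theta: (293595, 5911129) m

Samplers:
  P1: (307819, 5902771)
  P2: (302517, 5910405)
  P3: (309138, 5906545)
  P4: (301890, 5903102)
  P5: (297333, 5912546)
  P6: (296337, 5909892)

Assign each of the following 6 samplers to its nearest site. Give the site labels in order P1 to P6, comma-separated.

Mu, Epsilon, Mu, Iota, Epsilon, Epsilon

P1 → Mu (d²=3196112.00)
P2 → Epsilon (d²=14375465.00)
P3 → Mu (d²=6019325.00)
P4 → Iota (d²=9048736.00)
P5 → Epsilon (d²=8805266.00)
P6 → Epsilon (d²=5844290.00)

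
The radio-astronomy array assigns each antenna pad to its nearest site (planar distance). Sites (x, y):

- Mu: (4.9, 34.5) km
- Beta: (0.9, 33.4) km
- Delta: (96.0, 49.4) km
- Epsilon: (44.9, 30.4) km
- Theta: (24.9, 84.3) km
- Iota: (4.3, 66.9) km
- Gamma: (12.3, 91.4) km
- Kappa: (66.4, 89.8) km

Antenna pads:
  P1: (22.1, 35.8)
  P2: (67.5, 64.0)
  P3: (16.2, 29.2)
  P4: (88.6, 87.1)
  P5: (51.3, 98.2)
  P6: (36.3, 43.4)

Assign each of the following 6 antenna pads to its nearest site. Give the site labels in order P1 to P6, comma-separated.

P1 → Mu (d²=297.53)
P2 → Kappa (d²=666.85)
P3 → Mu (d²=155.78)
P4 → Kappa (d²=500.13)
P5 → Kappa (d²=298.57)
P6 → Epsilon (d²=242.96)

Mu, Kappa, Mu, Kappa, Kappa, Epsilon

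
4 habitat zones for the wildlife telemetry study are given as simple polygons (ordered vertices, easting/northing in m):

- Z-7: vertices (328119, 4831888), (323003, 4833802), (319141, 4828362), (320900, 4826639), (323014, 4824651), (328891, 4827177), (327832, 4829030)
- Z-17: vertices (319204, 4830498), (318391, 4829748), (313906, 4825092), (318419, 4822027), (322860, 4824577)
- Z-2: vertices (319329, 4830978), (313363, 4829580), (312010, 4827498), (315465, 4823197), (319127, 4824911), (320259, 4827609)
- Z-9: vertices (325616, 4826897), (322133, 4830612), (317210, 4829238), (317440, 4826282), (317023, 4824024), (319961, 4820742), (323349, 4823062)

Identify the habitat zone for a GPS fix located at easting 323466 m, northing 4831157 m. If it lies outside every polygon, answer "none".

Z-7

Cast a ray rightward from (323466, 4831157). For each polygon, the edges (by vertex number in listed order) whose endpoints lie on opposite sides of northing = 4831157, where each meets that height, and whether that is right or left of the point:
Z-7: 2–3 at easting≈321125.2 (left), 7–1 at easting≈328045.6 (right) → 1 crossing.
Z-17: no edge straddles that height → 0 crossings.
Z-2: no edge straddles that height → 0 crossings.
Z-9: no edge straddles that height → 0 crossings.
Only Z-7 has an odd count, so the point is inside Z-7.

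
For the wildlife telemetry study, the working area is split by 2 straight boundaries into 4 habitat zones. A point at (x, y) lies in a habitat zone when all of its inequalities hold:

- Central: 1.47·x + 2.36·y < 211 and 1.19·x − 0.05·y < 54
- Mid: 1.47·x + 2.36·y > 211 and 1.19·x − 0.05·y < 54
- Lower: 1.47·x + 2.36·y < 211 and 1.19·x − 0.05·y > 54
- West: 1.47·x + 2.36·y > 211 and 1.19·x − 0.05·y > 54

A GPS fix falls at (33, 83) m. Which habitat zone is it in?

1.47·33 + 2.36·83 = 244.390, which is > 211
1.19·33 − 0.05·83 = 35.120, which is < 54
This sign pattern matches Mid.

Mid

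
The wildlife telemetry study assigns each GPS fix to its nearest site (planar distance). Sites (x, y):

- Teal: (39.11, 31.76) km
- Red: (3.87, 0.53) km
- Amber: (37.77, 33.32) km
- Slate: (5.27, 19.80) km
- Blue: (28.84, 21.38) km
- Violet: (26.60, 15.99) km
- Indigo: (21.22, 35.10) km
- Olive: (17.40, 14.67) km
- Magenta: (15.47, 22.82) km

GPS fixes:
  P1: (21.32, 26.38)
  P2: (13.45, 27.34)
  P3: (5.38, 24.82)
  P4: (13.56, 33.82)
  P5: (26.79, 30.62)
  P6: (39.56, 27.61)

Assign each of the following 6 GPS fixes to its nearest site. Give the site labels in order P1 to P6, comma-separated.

P1 → Magenta (d²=46.90)
P2 → Magenta (d²=24.51)
P3 → Slate (d²=25.21)
P4 → Indigo (d²=60.31)
P5 → Indigo (d²=51.10)
P6 → Teal (d²=17.43)

Magenta, Magenta, Slate, Indigo, Indigo, Teal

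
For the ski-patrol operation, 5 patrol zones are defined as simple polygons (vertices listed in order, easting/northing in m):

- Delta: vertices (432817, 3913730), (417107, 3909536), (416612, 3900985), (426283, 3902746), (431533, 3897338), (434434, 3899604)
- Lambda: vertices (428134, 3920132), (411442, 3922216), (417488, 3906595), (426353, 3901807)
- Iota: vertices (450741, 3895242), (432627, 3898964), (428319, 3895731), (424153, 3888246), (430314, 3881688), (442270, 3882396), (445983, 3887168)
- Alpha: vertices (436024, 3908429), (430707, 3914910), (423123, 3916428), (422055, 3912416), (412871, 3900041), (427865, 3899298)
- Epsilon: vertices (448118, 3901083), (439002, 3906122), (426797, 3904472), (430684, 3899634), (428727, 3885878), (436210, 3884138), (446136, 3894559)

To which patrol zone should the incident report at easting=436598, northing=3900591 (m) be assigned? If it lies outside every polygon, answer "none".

Cast a ray rightward from (436598, 3900591). For each polygon, the edges (by vertex number in listed order) whose endpoints lie on opposite sides of northing = 3900591, where each meets that height, and whether that is right or left of the point:
Delta: 4–5 at easting≈428375.0 (left), 6–1 at easting≈434321.0 (left) → 0 crossings.
Lambda: no edge straddles that height → 0 crossings.
Iota: no edge straddles that height → 0 crossings.
Alpha: 4–5 at easting≈413279.2 (left), 6–1 at easting≈429020.4 (left) → 0 crossings.
Epsilon: 3–4 at easting≈429915.1 (left), 7–1 at easting≈447968.5 (right) → 1 crossing.
Only Epsilon has an odd count, so the point is inside Epsilon.

Epsilon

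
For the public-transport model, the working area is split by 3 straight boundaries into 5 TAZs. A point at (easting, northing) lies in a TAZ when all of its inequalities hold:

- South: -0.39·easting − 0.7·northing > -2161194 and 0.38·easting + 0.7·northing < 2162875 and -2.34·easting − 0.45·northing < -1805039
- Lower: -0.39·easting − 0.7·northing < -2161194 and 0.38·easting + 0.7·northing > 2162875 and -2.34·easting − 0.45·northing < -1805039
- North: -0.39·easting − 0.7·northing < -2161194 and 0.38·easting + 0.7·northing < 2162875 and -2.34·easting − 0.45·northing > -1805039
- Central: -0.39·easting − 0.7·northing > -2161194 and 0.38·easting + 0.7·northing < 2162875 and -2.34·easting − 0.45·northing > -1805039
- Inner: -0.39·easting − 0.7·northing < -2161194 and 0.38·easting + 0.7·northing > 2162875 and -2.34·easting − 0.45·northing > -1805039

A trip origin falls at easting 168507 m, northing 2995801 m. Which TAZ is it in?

-0.39·168507 − 0.7·2995801 = -2162778.430, which is < -2161194
0.38·168507 + 0.7·2995801 = 2161093.360, which is < 2162875
-2.34·168507 − 0.45·2995801 = -1742416.830, which is > -1805039
This sign pattern matches North.

North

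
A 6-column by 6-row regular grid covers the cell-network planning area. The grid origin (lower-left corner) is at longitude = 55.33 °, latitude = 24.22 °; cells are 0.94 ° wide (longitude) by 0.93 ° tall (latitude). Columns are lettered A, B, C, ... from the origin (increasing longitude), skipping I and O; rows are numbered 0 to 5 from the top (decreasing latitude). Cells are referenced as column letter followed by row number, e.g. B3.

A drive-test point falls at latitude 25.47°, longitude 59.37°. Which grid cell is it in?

E4

Column index: ⌊(59.37 − 55.33) / 0.94⌋ = ⌊4.298⌋ = 4 → column E
Row offset from origin: ⌊(25.47 − 24.22) / 0.93⌋ = ⌊1.344⌋ = 1 → row 4 (counted from top)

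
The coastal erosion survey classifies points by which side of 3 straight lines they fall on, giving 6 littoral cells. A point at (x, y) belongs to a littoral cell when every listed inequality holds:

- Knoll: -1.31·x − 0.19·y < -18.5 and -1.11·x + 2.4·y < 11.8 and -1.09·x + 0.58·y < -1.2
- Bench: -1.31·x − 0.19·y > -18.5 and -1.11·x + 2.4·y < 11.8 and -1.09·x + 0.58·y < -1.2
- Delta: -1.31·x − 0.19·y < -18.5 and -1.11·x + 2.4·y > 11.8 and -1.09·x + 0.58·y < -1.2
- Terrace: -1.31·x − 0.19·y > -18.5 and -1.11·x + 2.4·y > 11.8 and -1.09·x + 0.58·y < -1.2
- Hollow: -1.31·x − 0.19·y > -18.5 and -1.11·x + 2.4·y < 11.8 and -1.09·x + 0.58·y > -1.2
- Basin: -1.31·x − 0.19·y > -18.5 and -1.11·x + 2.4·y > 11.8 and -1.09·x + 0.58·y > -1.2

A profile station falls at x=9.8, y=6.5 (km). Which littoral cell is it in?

-1.31·9.8 − 0.19·6.5 = -14.073, which is > -18.5
-1.11·9.8 + 2.4·6.5 = 4.722, which is < 11.8
-1.09·9.8 + 0.58·6.5 = -6.912, which is < -1.2
This sign pattern matches Bench.

Bench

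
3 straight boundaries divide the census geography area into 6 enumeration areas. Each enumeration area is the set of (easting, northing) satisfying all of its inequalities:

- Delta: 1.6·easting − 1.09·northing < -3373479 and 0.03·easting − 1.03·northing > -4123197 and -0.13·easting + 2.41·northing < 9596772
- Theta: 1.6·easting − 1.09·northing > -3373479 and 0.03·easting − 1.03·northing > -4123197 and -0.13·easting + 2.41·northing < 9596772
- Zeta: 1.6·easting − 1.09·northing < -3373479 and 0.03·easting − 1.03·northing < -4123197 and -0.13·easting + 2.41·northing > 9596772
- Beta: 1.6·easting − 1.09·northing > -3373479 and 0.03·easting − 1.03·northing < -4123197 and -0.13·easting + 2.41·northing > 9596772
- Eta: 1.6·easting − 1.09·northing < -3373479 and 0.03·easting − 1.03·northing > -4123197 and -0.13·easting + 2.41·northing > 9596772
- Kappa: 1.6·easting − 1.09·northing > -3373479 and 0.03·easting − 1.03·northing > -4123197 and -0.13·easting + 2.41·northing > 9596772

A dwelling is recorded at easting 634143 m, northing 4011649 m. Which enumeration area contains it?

1.6·634143 − 1.09·4011649 = -3358068.610, which is > -3373479
0.03·634143 − 1.03·4011649 = -4112974.180, which is > -4123197
-0.13·634143 + 2.41·4011649 = 9585635.500, which is < 9596772
This sign pattern matches Theta.

Theta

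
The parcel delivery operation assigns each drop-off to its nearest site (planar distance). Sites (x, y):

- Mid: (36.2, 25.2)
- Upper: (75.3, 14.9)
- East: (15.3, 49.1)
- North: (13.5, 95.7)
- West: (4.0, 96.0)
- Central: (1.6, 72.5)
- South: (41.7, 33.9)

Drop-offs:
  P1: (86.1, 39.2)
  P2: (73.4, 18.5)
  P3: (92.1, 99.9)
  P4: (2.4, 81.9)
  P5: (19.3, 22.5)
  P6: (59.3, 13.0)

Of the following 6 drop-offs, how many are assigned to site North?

1

P1 → Upper
P2 → Upper
P3 → North
P4 → Central
P5 → Mid
P6 → Upper
1 of the 6 goes to North.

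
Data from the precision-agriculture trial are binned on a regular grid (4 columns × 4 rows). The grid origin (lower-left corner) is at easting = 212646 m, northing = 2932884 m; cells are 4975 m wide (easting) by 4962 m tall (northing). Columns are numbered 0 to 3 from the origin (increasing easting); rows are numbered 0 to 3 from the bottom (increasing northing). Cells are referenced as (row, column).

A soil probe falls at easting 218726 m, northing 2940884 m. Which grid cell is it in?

Column index: ⌊(218726 − 212646) / 4975⌋ = ⌊1.222⌋ = 1
Row offset from origin: ⌊(2940884 − 2932884) / 4962⌋ = ⌊1.612⌋ = 1 → row 1

(1, 1)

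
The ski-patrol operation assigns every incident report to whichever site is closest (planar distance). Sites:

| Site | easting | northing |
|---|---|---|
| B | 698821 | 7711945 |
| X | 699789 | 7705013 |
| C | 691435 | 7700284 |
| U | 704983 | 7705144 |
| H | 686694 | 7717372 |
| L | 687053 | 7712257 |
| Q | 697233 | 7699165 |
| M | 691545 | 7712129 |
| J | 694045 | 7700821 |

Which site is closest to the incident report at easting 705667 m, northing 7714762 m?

Squared distances to each site:
B: 54803205.000; X: 129593885.000; C: 412162308.000; U: 92973780.000; H: 366786829.000; L: 352756021.000; Q: 314398765.000; M: 206363573.000; J: 329422365.000.
Minimum at B.

B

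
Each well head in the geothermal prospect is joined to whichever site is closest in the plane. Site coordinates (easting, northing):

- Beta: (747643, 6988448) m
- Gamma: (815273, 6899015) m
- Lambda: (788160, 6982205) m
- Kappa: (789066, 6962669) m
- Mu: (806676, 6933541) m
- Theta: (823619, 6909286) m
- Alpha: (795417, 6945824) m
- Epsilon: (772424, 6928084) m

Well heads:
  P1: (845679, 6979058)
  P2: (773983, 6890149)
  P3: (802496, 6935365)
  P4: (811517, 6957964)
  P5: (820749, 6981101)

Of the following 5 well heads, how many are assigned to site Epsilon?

P1 → Lambda
P2 → Epsilon
P3 → Mu
P4 → Alpha
P5 → Lambda
1 of the 5 goes to Epsilon.

1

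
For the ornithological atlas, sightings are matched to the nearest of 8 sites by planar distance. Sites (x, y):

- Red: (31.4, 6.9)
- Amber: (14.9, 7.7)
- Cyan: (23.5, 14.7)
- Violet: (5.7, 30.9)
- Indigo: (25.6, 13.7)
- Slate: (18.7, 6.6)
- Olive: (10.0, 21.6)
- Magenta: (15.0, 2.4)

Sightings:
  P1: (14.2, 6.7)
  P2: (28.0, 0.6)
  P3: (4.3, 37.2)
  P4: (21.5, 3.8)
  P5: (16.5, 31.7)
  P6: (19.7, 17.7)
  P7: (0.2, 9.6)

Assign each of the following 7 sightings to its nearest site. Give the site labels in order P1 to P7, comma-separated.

P1 → Amber (d²=1.49)
P2 → Red (d²=51.25)
P3 → Violet (d²=41.65)
P4 → Slate (d²=15.68)
P5 → Violet (d²=117.28)
P6 → Cyan (d²=23.44)
P7 → Amber (d²=219.70)

Amber, Red, Violet, Slate, Violet, Cyan, Amber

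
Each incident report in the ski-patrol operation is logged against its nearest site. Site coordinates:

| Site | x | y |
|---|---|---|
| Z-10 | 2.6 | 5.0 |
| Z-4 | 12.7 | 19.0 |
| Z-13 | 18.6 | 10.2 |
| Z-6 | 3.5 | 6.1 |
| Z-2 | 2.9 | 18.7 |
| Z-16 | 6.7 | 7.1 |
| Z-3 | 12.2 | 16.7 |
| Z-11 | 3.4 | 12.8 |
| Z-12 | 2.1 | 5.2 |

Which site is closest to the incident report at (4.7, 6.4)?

Squared distances to each site:
Z-10: 6.370; Z-4: 222.760; Z-13: 207.650; Z-6: 1.530; Z-2: 154.530; Z-16: 4.490; Z-3: 162.340; Z-11: 42.650; Z-12: 8.200.
Minimum at Z-6.

Z-6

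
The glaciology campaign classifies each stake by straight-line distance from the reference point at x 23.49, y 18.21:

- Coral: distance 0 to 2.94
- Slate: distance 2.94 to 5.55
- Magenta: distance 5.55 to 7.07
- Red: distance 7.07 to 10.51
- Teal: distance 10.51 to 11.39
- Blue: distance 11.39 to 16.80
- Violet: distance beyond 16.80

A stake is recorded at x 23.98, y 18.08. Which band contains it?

Coral

Distance = √((23.98−23.49)² + (18.08−18.21)²) = √(0.240 + 0.017) = 0.507.
0 ≤ 0.507 < 2.94 → Coral.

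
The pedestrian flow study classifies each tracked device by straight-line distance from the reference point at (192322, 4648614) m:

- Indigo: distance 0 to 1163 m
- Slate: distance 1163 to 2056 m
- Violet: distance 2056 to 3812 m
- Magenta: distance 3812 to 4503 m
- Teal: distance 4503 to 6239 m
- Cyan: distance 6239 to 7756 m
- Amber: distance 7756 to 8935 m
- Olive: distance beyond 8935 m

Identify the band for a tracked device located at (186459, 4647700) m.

Distance = √((186459−192322)² + (4647700−4648614)²) = √(34374769.000 + 835396.000) = 5933.815 m.
4503 ≤ 5933.815 < 6239 → Teal.

Teal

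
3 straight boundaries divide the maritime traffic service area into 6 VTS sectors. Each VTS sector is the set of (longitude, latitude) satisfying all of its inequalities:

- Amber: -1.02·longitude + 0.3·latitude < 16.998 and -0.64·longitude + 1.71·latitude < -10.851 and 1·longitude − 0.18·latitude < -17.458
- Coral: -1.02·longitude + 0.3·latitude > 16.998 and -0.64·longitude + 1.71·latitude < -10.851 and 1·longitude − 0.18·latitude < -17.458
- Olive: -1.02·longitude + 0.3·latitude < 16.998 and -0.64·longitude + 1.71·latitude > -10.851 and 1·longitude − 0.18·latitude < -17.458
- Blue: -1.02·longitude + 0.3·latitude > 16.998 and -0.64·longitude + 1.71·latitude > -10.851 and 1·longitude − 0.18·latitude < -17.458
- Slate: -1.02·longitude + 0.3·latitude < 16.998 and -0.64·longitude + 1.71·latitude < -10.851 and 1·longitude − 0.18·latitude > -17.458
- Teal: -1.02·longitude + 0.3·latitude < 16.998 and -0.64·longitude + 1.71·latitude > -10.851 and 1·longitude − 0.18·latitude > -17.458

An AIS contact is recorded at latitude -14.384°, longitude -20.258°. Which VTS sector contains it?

Amber

-1.02·-20.258 + 0.3·-14.384 = 16.348, which is < 16.998
-0.64·-20.258 + 1.71·-14.384 = -11.632, which is < -10.851
1·-20.258 − 0.18·-14.384 = -17.669, which is < -17.458
This sign pattern matches Amber.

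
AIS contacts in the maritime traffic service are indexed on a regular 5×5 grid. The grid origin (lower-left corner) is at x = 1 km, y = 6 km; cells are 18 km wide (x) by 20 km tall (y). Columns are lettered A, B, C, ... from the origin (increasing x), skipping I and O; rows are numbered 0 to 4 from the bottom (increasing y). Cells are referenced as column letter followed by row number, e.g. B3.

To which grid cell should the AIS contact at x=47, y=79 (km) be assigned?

C3

Column index: ⌊(47 − 1) / 18⌋ = ⌊2.556⌋ = 2 → column C
Row offset from origin: ⌊(79 − 6) / 20⌋ = ⌊3.650⌋ = 3 → row 3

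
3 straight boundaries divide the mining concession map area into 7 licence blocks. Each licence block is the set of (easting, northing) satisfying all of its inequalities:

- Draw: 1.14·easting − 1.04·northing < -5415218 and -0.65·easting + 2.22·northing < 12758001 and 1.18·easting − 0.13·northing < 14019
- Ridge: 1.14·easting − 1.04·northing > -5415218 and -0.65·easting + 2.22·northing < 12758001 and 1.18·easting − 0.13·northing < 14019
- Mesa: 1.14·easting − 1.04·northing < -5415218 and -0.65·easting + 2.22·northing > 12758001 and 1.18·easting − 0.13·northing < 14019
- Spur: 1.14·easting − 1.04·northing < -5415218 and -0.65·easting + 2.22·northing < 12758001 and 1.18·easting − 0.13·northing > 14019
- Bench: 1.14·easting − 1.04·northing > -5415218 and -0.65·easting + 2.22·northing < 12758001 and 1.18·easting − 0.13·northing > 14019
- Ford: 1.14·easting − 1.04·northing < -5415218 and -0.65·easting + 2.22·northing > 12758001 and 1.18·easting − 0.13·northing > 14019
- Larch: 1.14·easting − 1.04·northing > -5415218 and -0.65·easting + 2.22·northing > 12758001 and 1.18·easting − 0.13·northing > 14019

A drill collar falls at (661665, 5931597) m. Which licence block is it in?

Ridge

1.14·661665 − 1.04·5931597 = -5414562.780, which is > -5415218
-0.65·661665 + 2.22·5931597 = 12738063.090, which is < 12758001
1.18·661665 − 0.13·5931597 = 9657.090, which is < 14019
This sign pattern matches Ridge.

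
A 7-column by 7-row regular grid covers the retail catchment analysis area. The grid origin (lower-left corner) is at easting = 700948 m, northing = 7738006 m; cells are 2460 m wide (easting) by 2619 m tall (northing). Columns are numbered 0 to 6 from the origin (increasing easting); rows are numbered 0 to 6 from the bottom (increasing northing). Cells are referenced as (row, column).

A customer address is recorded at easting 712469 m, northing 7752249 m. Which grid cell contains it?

Column index: ⌊(712469 − 700948) / 2460⌋ = ⌊4.683⌋ = 4
Row offset from origin: ⌊(7752249 − 7738006) / 2619⌋ = ⌊5.438⌋ = 5 → row 5

(5, 4)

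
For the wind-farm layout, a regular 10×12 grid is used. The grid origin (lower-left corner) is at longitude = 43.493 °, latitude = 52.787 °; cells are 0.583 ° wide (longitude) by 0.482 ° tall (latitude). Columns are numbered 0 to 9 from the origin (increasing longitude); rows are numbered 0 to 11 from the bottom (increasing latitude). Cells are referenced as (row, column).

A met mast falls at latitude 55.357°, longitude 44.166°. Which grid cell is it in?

(5, 1)

Column index: ⌊(44.166 − 43.493) / 0.583⌋ = ⌊1.154⌋ = 1
Row offset from origin: ⌊(55.357 − 52.787) / 0.482⌋ = ⌊5.332⌋ = 5 → row 5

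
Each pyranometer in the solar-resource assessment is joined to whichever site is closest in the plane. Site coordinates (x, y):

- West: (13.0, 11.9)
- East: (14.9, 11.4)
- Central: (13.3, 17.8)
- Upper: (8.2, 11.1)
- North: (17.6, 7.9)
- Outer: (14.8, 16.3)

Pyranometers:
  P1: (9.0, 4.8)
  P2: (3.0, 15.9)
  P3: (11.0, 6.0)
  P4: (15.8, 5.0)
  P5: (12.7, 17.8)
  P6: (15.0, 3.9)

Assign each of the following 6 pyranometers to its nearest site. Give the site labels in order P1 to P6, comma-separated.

Upper, Upper, Upper, North, Central, North

P1 → Upper (d²=40.33)
P2 → Upper (d²=50.08)
P3 → Upper (d²=33.85)
P4 → North (d²=11.65)
P5 → Central (d²=0.36)
P6 → North (d²=22.76)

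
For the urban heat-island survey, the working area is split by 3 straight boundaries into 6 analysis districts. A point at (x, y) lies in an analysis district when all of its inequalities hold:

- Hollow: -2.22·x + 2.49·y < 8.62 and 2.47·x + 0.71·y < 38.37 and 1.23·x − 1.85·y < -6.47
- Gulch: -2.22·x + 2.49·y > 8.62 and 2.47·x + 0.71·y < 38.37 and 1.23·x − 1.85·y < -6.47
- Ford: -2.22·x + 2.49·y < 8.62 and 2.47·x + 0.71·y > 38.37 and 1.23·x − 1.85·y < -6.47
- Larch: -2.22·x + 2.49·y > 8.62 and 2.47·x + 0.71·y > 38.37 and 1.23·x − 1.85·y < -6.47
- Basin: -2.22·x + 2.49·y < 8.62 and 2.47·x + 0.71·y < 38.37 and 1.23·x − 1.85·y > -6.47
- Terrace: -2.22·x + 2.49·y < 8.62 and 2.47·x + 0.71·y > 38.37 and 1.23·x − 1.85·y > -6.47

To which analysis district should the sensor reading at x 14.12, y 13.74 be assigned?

Ford

-2.22·14.12 + 2.49·13.74 = 2.866, which is < 8.62
2.47·14.12 + 0.71·13.74 = 44.632, which is > 38.37
1.23·14.12 − 1.85·13.74 = -8.051, which is < -6.47
This sign pattern matches Ford.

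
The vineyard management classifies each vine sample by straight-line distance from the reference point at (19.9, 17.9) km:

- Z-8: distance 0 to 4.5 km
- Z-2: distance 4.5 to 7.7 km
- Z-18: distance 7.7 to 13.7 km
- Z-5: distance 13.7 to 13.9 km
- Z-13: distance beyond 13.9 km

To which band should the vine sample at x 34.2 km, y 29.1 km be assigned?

Distance = √((34.2−19.9)² + (29.1−17.9)²) = √(204.490 + 125.440) = 18.164 km.
13.9 ≤ 18.164 < ∞ → Z-13.

Z-13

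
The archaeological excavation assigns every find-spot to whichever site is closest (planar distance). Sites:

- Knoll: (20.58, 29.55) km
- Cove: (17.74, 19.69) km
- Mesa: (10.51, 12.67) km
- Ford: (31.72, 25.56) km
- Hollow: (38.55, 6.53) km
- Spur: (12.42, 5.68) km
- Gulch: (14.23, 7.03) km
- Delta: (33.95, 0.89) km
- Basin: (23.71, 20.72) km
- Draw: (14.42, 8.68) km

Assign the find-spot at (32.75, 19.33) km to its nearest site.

Ford

Squared distances to each site:
Knoll: 252.557; Cove: 225.430; Mesa: 538.973; Ford: 39.874; Hollow: 197.480; Spur: 599.631; Gulch: 494.280; Delta: 341.474; Basin: 83.654; Draw: 449.411.
Minimum at Ford.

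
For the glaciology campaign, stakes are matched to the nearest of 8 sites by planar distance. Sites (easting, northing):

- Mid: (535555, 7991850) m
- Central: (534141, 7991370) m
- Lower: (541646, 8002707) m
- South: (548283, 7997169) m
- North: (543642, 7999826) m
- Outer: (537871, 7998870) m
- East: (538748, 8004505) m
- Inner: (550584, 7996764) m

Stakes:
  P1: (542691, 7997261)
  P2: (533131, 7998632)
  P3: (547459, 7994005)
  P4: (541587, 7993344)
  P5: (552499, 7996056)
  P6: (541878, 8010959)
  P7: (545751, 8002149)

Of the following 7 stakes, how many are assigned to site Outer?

1

P1 → North
P2 → Outer
P3 → South
P4 → Mid
P5 → Inner
P6 → East
P7 → North
1 of the 7 goes to Outer.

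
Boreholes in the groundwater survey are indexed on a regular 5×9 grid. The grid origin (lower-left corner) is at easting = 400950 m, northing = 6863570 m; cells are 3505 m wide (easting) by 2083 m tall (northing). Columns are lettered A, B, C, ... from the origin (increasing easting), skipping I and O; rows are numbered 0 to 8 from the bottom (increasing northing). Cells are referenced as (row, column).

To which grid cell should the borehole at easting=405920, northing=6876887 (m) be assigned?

(6, B)

Column index: ⌊(405920 − 400950) / 3505⌋ = ⌊1.418⌋ = 1 → column B
Row offset from origin: ⌊(6876887 − 6863570) / 2083⌋ = ⌊6.393⌋ = 6 → row 6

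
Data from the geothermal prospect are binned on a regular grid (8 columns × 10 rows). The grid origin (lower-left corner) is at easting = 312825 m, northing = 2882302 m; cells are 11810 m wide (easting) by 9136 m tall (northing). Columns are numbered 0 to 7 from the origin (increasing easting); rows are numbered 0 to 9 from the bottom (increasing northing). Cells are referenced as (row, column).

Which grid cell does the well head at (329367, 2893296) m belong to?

Column index: ⌊(329367 − 312825) / 11810⌋ = ⌊1.401⌋ = 1
Row offset from origin: ⌊(2893296 − 2882302) / 9136⌋ = ⌊1.203⌋ = 1 → row 1

(1, 1)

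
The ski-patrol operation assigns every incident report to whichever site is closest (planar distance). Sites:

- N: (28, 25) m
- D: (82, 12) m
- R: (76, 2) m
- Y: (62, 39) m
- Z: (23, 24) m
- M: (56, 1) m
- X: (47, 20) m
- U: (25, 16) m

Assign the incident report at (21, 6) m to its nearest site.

U

Squared distances to each site:
N: 410.000; D: 3757.000; R: 3041.000; Y: 2770.000; Z: 328.000; M: 1250.000; X: 872.000; U: 116.000.
Minimum at U.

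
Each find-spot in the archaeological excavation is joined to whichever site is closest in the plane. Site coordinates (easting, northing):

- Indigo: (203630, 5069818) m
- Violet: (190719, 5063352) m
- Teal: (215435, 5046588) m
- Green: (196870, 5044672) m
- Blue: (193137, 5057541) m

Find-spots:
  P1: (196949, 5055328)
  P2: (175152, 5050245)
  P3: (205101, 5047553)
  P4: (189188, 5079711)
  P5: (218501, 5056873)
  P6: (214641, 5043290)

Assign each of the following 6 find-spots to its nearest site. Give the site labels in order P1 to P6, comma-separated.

P1 → Blue (d²=19428713.00)
P2 → Blue (d²=376691841.00)
P3 → Green (d²=76049522.00)
P4 → Violet (d²=269960842.00)
P5 → Teal (d²=115181581.00)
P6 → Teal (d²=11507240.00)

Blue, Blue, Green, Violet, Teal, Teal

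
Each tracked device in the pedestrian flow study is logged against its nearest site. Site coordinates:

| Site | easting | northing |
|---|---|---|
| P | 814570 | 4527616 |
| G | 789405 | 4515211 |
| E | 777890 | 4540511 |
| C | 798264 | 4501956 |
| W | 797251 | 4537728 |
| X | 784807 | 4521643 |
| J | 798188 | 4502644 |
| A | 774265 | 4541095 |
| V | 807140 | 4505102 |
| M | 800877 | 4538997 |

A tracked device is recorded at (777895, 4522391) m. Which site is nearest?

X

Squared distances to each site:
P: 1372356250.000; G: 184032500.000; E: 328334425.000; C: 832485386.000; W: 609878305.000; X: 48335248.000; J: 801749858.000; A: 363016516.000; V: 1154179546.000; M: 803931560.000.
Minimum at X.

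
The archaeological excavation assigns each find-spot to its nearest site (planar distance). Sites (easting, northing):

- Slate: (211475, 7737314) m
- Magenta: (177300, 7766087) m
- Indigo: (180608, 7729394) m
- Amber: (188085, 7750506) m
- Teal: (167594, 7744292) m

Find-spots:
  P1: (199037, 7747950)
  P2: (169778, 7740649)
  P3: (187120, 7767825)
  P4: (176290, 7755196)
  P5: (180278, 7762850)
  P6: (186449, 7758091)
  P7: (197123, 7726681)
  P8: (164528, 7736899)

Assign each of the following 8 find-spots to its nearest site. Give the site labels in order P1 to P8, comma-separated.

P1 → Amber (d²=126479440.00)
P2 → Teal (d²=18041305.00)
P3 → Magenta (d²=99453044.00)
P4 → Magenta (d²=119633981.00)
P5 → Magenta (d²=19346653.00)
P6 → Amber (d²=60208721.00)
P7 → Indigo (d²=280105594.00)
P8 → Teal (d²=64056805.00)

Amber, Teal, Magenta, Magenta, Magenta, Amber, Indigo, Teal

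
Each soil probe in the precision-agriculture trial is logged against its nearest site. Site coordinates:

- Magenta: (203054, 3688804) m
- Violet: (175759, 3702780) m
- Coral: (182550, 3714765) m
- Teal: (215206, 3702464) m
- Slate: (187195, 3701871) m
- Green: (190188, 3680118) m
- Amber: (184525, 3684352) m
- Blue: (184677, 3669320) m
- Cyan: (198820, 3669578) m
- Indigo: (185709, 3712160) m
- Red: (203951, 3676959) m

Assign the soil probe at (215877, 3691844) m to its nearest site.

Teal

Squared distances to each site:
Magenta: 173670929.000; Violet: 1729050020.000; Coral: 1636061170.000; Teal: 113234641.000; Slate: 923197853.000; Green: 797423797.000; Amber: 1039077968.000; Blue: 1480770576.000; Cyan: 786716005.000; Indigo: 1322848080.000; Red: 363792701.000.
Minimum at Teal.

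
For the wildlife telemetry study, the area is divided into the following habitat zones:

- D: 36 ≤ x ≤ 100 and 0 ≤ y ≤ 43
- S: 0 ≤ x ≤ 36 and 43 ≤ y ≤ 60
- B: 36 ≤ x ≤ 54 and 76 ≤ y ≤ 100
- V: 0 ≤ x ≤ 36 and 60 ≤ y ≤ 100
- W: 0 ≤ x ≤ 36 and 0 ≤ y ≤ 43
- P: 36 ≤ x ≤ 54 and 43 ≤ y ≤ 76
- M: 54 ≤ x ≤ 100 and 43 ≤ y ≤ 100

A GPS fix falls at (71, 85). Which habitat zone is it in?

The point has x = 71 and y = 85.
Only M satisfies 54 ≤ x ≤ 100 and 43 ≤ y ≤ 100.

M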